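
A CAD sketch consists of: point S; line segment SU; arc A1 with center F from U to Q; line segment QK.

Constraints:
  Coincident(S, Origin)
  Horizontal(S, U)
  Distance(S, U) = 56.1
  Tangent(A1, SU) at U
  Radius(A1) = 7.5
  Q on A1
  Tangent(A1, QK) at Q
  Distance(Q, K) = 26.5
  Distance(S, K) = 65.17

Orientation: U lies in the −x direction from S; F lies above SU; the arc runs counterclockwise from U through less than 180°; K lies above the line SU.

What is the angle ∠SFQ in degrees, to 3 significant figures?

21.1°

Checks: |FQ| = 7.500 ✓; ∠(FQ, QK) = 90.00° ✓; |QK| = 26.50 ✓; |SK| = 65.17 ✓.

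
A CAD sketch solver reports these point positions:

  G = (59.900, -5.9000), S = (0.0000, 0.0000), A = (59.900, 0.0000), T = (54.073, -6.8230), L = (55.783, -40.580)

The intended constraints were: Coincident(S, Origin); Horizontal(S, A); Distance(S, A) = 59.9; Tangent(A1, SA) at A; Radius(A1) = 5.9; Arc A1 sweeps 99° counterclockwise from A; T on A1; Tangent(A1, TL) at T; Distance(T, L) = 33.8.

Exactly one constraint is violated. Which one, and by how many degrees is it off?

Tangent(A1, TL) at T — off by 6.10°.

S = (0.00, 0.00) ✓; S.y = 0.00, A.y = 0.00 ✓; |SA| = 59.90 ✓; ∠(GA, AS) = 90.00° ✓; |GA| = 5.900 ✓; bearing(G→T) − bearing(G→A) = 99.00° ✓; |GT| = 5.900 ✓; ∠(GT, TL) = 96.10° ✗; |TL| = 33.80 ✓.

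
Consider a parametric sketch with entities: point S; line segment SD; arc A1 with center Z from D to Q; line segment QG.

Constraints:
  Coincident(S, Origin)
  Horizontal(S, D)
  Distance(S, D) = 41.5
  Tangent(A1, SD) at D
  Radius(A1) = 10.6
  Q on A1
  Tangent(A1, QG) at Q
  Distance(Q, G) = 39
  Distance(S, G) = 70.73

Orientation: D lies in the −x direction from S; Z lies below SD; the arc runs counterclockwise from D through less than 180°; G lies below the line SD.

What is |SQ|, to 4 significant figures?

53.27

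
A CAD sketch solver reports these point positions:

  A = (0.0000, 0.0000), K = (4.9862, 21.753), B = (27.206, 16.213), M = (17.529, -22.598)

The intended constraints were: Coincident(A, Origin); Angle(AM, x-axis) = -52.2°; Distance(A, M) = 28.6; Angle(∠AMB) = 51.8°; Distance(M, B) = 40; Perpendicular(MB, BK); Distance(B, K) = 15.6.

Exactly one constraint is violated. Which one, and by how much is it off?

Distance(B, K) = 15.6 — off by 7.30.

A = (0.00, 0.00) ✓; AM at -52.20° ✓; |AM| = 28.60 ✓; ∠AMB = 51.80° ✓; |MB| = 40.00 ✓; ∠(MB, BK) = 90.00° ✓; |BK| = 22.90 ✗.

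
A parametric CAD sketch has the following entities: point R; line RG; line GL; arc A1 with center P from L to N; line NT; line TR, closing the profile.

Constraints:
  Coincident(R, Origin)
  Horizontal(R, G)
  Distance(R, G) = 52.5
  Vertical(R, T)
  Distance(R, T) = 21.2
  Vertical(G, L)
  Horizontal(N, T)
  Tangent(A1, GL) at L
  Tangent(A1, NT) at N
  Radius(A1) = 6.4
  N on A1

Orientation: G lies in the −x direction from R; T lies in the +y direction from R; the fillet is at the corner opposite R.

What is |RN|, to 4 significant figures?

50.74

R is at the origin; R and G share the same y with |RG| = 52.5 and G on the −x side, so G = (-52.50, 0.000). R and T share the same x with |RT| = 21.2 and T on the +y side, so T = (0.000, 21.20). The virtual corner opposite R is at (-52.50, 21.20). A1 meets GL tangentially, so PL is at right angles to GL and tangency of A1 to NT means the radius PN is perpendicular to NT, with radius 6.4, so the center P sits 6.4 in from both sides at P = (-46.10, 14.80). That places the tangent points at L = (-52.50, 14.80) on GL and N = (-46.10, 21.20) on NT. Then |RN| = |N − R| = 50.74.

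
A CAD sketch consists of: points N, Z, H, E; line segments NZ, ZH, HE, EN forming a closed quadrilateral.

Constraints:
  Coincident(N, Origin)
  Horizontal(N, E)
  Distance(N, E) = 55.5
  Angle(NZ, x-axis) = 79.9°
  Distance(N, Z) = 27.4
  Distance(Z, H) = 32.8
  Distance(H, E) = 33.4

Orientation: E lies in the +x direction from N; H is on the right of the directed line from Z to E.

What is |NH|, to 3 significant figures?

22.1

N is at the origin; NE is horizontal with |NE| = 55.5 and E in +x, so E = (55.5, 0). NZ runs at 79.9° with |NZ| = 27.4, so Z = (4.81, 27.0). H is determined by |ZH| = 32.8 and |HE| = 33.4 together: it lies at the intersection of circle(Z, 32.8) and circle(E, 33.4). With |ZE| = 57.4, the foot of the radical line on ZE is 28.4 from Z and the perpendicular offset is √(32.8² − 28.4²) = 16.5. Taking the right-of-ZE solution: H = (22.1, -0.887).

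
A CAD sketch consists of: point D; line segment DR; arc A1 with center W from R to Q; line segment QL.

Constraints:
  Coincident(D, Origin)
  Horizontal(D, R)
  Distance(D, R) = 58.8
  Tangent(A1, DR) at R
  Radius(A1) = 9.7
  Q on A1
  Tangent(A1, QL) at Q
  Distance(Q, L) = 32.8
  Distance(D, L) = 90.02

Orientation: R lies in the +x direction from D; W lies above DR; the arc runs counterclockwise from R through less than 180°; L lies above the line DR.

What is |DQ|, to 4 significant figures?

67.35

D is at the origin; DR is horizontal with |DR| = 58.8 and R on the +x side, so R = (58.80, 0.000). A1 meets DR tangentially, so WR is at right angles to DR, so W = R + (0, 9.7) = (58.80, 9.700). Since WQ ⟂ QL (tangency), |WL| = √(9.7² + 32.8²) = 34.20 regardless of where Q sits on A1. So L lies on both circle(D, 90.02) and circle(W, 34.20); the above-DR intersection is L = (83.69, 33.16). Q is the foot of the tangent from L: Q = (67.18, 4.818).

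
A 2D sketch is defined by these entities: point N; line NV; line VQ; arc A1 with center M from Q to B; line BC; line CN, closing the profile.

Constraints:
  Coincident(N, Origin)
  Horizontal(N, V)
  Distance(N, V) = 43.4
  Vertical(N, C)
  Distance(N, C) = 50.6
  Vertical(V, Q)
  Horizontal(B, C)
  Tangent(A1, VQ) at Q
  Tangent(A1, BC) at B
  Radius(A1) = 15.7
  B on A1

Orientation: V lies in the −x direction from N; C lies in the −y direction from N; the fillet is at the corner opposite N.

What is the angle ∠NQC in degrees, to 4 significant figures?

58.69°

N is at the origin; NV is horizontal with |NV| = 43.4 and V on the −x side, so V = (-43.40, 0.000). NC is vertical with |NC| = 50.6 and C on the −y side, so C = (0.000, -50.60). The virtual corner opposite N is at (-43.40, -50.60). Tangency of A1 to VQ means the radius MQ is perpendicular to VQ and the tangent condition forces MB to be normal to BC, with radius 15.7, so the center M sits 15.7 in from both sides at M = (-27.70, -34.90). That places the tangent points at Q = (-43.40, -34.90) on VQ and B = (-27.70, -50.60) on BC. Then cos ∠NQC = QN·QC / (|QN||QC|), giving 58.69°.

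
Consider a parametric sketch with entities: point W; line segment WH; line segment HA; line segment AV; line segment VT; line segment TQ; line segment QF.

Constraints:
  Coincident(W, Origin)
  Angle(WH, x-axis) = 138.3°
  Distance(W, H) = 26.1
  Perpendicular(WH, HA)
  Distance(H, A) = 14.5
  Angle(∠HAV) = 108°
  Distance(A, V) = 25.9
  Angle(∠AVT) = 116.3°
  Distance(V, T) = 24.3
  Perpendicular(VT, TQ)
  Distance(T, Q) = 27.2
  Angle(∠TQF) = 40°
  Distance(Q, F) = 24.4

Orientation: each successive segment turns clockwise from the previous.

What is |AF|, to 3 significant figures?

24.9

VT ⟂ TQ, so TQ runs at -177°; with |TQ| = 27.2, Q = (-12.2, -7.73). ∠TQF = 40.0° gives QF at 42.6° from the x-axis; with |QF| = 24.4, F = (5.77, 8.79). Then |AF| = |F − A| = 24.9.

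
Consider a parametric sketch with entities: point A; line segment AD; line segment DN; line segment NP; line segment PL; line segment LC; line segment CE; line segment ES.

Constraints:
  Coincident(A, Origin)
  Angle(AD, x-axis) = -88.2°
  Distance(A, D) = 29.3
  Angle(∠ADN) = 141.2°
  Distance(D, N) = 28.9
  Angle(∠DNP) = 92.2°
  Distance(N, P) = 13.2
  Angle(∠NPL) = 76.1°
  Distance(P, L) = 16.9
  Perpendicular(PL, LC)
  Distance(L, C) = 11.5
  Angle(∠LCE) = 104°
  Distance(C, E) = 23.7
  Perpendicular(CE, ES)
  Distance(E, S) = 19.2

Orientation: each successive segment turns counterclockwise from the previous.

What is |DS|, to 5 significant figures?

43.029

A is at the origin; AD runs at -88.2° with length 29.3, so D = (0.92034, -29.286). ∠ADN = 141.2° gives DN at -49.400° from the x-axis; with |DN| = 28.9, N = (19.728, -51.228). ∠DNP = 92.2° gives NP at 38.400° from the x-axis; with |NP| = 13.2, P = (30.072, -43.029). ∠NPL = 76.1° gives PL at 142.30° from the x-axis; with |PL| = 16.9, L = (16.701, -32.695). PL ⟂ LC, so LC runs at -127.70°; with |LC| = 11.5, C = (9.6682, -41.794). ∠LCE = 104.0° gives CE at -51.700° from the x-axis; with |CE| = 23.7, E = (24.357, -60.393). The perpendicularity gives ES at right angles to CE, so ES runs at 38.300°; with |ES| = 19.2, S = (39.425, -48.493). Then |DS| = |S − D| = 43.029.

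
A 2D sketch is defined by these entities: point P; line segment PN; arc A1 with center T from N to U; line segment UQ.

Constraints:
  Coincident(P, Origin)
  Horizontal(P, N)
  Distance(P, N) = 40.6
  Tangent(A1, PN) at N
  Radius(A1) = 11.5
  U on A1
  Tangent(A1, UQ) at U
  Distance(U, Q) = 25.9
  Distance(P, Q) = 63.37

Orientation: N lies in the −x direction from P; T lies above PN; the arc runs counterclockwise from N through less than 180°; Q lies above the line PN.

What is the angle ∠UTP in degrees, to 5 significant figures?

60.726°

Checks: |TU| = 11.50 ✓; ∠(TU, UQ) = 90.00° ✓; |UQ| = 25.90 ✓; |PQ| = 63.37 ✓.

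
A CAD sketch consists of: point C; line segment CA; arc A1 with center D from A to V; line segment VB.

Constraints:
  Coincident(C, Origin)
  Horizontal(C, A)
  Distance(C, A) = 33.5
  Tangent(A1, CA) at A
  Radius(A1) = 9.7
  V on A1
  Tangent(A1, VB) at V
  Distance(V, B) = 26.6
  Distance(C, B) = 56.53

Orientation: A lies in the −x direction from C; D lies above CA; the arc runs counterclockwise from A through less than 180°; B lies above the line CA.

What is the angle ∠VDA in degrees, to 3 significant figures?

130°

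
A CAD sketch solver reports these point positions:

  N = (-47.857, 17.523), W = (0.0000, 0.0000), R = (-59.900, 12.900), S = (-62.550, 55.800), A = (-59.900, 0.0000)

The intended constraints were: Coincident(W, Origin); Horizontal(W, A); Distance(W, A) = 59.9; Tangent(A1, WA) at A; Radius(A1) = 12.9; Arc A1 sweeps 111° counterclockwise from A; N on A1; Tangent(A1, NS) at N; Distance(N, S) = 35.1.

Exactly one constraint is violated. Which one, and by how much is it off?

Distance(N, S) = 35.1 — off by 5.90.

W = (0.00, 0.00) ✓; W.y = 0.00, A.y = 0.00 ✓; |WA| = 59.90 ✓; ∠(RA, AW) = 90.00° ✓; |RA| = 12.90 ✓; bearing(R→N) − bearing(R→A) = 111.0° ✓; |RN| = 12.90 ✓; ∠(RN, NS) = 90.00° ✓; |NS| = 41.00 ✗.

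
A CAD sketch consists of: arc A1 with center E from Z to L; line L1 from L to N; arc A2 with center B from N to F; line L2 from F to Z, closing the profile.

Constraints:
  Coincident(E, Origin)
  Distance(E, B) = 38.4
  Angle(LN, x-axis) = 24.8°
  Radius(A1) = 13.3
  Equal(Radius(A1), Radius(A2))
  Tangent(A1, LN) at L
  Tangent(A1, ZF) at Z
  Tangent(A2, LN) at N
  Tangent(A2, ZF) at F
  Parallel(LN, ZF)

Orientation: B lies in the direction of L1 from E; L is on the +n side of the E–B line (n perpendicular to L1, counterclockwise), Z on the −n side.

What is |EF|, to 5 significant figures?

40.638

Tangency of A1 to both parallel lines with radius 13.3 puts L and Z at E ± 13.3·n: L = (-5.5787, 12.073), Z = (5.5787, -12.073). Equal radii place N and F the same way about B: N = B + 13.3·n = (29.280, 28.180), F = B − 13.3·n = (40.437, 4.0335). Then |EF| = |F − E| = 40.638.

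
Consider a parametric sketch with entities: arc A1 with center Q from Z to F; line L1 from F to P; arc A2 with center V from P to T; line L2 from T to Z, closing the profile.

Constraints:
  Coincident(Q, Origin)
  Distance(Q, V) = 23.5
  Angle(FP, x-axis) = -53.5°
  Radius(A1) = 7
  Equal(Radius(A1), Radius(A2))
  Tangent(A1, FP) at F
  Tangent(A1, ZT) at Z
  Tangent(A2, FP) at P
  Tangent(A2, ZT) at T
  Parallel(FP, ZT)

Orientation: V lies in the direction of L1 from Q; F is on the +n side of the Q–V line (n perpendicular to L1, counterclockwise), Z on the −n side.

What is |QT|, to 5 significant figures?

24.520

Tangency of A1 to both parallel lines with radius 7.0 puts F and Z at Q ± 7.0·n: F = (5.6270, 4.1638), Z = (-5.6270, -4.1638). Equal radii place P and T the same way about V: P = V + 7.0·n = (19.605, -14.727), T = V − 7.0·n = (8.3513, -23.054). Then |QT| = |T − Q| = 24.520.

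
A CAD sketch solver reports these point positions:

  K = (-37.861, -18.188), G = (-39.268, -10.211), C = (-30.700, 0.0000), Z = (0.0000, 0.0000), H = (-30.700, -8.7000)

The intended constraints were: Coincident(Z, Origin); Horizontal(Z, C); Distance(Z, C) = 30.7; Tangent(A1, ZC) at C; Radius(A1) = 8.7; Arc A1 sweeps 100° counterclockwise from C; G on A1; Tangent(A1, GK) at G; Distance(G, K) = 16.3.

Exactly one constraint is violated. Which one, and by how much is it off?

Distance(G, K) = 16.3 — off by 8.20.

Z = (0.00, 0.00) ✓; Z.y = 0.00, C.y = 0.00 ✓; |ZC| = 30.70 ✓; ∠(HC, CZ) = 90.00° ✓; |HC| = 8.700 ✓; bearing(H→G) − bearing(H→C) = 100.0° ✓; |HG| = 8.700 ✓; ∠(HG, GK) = 90.00° ✓; |GK| = 8.100 ✗.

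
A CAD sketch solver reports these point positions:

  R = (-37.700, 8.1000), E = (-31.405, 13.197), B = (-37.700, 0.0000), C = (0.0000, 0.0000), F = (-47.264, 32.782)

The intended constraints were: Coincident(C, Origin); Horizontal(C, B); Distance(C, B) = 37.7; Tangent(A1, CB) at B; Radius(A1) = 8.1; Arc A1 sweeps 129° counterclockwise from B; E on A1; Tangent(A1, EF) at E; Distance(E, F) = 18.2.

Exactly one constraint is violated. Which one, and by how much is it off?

Distance(E, F) = 18.2 — off by 7.00.

C = (0.00, 0.00) ✓; C.y = 0.00, B.y = 0.00 ✓; |CB| = 37.70 ✓; ∠(RB, BC) = 90.00° ✓; |RB| = 8.100 ✓; bearing(R→E) − bearing(R→B) = 129.0° ✓; |RE| = 8.100 ✓; ∠(RE, EF) = 90.00° ✓; |EF| = 25.20 ✗.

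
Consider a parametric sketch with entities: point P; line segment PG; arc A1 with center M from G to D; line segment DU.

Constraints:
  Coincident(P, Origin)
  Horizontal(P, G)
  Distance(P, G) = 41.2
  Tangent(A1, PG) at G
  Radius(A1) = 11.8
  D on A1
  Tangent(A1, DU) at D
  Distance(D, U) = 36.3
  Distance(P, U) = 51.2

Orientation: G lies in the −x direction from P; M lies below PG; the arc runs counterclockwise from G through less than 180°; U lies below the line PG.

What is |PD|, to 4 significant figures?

53.41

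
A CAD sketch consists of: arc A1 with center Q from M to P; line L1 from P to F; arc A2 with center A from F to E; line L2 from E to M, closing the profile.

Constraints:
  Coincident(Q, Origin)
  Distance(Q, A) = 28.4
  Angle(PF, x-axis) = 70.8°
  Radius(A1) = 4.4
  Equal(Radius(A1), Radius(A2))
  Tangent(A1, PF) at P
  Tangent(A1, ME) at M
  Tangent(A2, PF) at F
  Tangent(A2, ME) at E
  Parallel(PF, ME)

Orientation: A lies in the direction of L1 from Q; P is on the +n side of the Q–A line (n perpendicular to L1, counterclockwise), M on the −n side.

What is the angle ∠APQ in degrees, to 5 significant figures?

81.193°

The slot axis is L1's direction at 70.8°, so u = (cos 70.8°, sin 70.8°) = (0.32887, 0.94438) and n = (−sin 70.8°, cos 70.8°) = (-0.94438, 0.32887). Q is at the origin and A lies 28.4 along u from Q, so A = 28.4·u = (9.3398, 26.820). Tangency of A1 to both parallel lines with radius 4.4 puts P and M at Q ± 4.4·n: P = (-4.1553, 1.4470), M = (4.1553, -1.4470). Then cos ∠APQ = PA·PQ / (|PA||PQ|), giving 81.193°.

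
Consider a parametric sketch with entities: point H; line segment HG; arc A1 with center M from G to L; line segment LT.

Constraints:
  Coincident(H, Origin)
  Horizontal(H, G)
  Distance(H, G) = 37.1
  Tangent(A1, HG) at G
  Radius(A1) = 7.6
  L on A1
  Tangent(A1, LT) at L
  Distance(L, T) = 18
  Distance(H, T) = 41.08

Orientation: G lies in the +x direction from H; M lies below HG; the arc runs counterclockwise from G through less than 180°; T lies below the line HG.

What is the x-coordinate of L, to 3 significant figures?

29.5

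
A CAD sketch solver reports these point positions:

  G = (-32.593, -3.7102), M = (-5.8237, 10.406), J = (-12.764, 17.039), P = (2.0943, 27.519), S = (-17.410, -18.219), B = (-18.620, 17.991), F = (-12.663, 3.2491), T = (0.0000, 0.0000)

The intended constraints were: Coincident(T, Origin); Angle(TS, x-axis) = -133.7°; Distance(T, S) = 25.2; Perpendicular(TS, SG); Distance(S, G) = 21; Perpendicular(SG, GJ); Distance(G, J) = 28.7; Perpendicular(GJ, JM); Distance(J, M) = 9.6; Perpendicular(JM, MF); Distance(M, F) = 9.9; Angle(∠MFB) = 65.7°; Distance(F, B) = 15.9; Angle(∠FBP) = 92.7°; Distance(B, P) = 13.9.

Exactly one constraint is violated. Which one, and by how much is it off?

Distance(B, P) = 13.9 — off by 8.90.

T = (0.00, 0.00) ✓; TS at -133.7° ✓; |TS| = 25.20 ✓; ∠(TS, SG) = 90.00° ✓; |SG| = 21.00 ✓; ∠(SG, GJ) = 90.00° ✓; |GJ| = 28.70 ✓; ∠(GJ, JM) = 90.00° ✓; |JM| = 9.600 ✓; ∠(JM, MF) = 90.00° ✓; |MF| = 9.899 ✓; ∠MFB = 65.70° ✓; |FB| = 15.90 ✓; ∠FBP = 92.70° ✓; |BP| = 22.80 ✗.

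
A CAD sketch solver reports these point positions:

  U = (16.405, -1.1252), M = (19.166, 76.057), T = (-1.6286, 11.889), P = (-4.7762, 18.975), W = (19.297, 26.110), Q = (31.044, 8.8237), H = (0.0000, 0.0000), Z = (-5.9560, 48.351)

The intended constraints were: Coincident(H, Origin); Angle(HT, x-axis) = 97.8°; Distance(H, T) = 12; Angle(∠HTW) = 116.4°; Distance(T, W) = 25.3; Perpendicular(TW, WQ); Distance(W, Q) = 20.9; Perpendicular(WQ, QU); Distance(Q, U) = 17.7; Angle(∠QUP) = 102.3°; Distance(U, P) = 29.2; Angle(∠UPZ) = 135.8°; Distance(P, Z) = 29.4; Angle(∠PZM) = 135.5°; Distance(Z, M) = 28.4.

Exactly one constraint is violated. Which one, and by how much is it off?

Distance(Z, M) = 28.4 — off by 9.00.

H = (0.00, 0.00) ✓; HT at 97.80° ✓; |HT| = 12.00 ✓; ∠HTW = 116.4° ✓; |TW| = 25.30 ✓; ∠(TW, WQ) = 90.00° ✓; |WQ| = 20.90 ✓; ∠(WQ, QU) = 90.00° ✓; |QU| = 17.70 ✓; ∠QUP = 102.3° ✓; |UP| = 29.20 ✓; ∠UPZ = 135.8° ✓; |PZ| = 29.40 ✓; ∠PZM = 135.5° ✓; |ZM| = 37.40 ✗.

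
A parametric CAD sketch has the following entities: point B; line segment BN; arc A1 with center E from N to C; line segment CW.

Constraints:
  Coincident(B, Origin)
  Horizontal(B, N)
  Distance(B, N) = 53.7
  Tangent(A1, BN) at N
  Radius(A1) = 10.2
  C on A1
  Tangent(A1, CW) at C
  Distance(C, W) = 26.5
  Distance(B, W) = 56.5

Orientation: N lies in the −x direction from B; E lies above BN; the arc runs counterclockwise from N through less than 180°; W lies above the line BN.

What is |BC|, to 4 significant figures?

44.65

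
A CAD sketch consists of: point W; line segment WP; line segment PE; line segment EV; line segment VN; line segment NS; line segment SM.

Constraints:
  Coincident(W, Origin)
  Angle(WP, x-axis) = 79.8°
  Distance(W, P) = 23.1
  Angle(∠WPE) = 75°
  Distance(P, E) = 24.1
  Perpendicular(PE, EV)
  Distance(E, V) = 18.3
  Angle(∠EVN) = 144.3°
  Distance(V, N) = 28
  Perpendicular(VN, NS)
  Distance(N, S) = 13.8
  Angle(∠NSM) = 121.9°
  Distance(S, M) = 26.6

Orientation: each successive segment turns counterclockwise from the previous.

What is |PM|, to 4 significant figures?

6.660

W is at the origin; WP runs at 79.8° with length 23.1, so P = (4.091, 22.73). ∠WPE = 75.0° gives PE at -175.2° from the x-axis; with |PE| = 24.1, E = (-19.92, 20.72). The perpendicularity gives EV at right angles to PE, so EV runs at -85.20°; with |EV| = 18.3, V = (-18.39, 2.482). ∠EVN = 144.3° gives VN at -49.50° from the x-axis; with |VN| = 28.0, N = (-0.2090, -18.81). VN is perpendicular to NS, so NS runs at 40.50°; with |NS| = 13.8, S = (10.28, -9.847). ∠NSM = 121.9° gives SM at 98.60° from the x-axis; with |SM| = 26.6, M = (6.307, 16.45). Then |PM| = |M − P| = 6.660.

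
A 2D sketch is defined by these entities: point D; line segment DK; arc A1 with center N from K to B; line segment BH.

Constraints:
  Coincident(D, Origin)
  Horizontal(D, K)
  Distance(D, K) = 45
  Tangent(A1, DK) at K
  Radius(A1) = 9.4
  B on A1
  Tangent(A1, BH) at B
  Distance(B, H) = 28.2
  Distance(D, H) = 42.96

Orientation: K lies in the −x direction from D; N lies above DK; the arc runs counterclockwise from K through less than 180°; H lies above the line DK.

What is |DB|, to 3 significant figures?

36.6

Checks: D.y = 0.00, K.y = 0.00 ✓; |NB| = 9.400 ✓; ∠(NB, BH) = 90.00° ✓; |BH| = 28.20 ✓; |DH| = 42.96 ✓.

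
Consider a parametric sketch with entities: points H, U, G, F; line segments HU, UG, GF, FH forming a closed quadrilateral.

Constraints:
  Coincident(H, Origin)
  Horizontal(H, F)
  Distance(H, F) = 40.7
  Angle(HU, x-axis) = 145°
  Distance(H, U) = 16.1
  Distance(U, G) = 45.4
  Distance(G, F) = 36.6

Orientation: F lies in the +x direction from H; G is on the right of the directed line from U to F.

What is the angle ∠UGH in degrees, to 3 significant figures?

8.61°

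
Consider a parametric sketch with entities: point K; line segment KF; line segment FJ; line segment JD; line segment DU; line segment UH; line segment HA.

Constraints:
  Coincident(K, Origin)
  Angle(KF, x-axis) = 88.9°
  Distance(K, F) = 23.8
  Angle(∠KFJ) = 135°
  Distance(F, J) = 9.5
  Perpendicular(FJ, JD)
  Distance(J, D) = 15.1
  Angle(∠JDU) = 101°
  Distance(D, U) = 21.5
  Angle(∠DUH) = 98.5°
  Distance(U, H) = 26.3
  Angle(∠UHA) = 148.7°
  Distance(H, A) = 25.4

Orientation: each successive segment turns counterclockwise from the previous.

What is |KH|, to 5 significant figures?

22.698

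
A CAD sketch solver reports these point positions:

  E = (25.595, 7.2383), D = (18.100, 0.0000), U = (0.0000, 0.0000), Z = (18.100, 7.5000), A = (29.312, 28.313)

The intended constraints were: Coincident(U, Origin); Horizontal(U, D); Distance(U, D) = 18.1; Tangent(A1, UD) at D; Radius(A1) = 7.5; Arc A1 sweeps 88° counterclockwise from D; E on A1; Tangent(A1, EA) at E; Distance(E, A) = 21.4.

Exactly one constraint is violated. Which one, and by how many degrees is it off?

Tangent(A1, EA) at E — off by 8.00°.

U = (0.00, 0.00) ✓; U.y = 0.00, D.y = 0.00 ✓; |UD| = 18.10 ✓; ∠(ZD, DU) = 90.00° ✓; |ZD| = 7.500 ✓; bearing(Z→E) − bearing(Z→D) = 88.00° ✓; |ZE| = 7.500 ✓; ∠(ZE, EA) = 98.00° ✗; |EA| = 21.40 ✓.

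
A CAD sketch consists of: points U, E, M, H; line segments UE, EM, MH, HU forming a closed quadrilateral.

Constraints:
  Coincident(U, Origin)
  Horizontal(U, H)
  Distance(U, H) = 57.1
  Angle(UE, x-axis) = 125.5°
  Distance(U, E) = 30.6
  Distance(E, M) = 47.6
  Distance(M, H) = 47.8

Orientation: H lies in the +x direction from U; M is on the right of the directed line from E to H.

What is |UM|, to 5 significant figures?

17.043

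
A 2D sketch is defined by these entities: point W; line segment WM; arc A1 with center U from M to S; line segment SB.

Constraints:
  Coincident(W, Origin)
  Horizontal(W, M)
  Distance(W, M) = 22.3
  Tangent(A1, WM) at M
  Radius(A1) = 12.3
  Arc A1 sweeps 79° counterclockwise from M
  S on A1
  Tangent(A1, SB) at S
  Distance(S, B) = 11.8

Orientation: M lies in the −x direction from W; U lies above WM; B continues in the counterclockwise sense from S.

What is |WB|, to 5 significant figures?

22.965

W is at the origin; WM is horizontal with |WM| = 22.3 and M on the −x side, so M = (-22.300, 0.0000). Since A1 is tangent to WM there, UM ⟂ WM, so U = M + (0, 12.3) = (-22.300, 12.300). On A1, M sits at bearing -90° from U; a 79° counterclockwise sweep puts S at bearing -11°, so S = U + 12.3·(cos -11°, sin -11°) = (-10.226, 9.9530). Since A1 is tangent to SB there, US ⟂ SB, so SB runs along (−sin -11°, cos -11°); with |SB| = 11.8, B = (-7.9744, 21.536). Then |WB| = |B − W| = 22.965.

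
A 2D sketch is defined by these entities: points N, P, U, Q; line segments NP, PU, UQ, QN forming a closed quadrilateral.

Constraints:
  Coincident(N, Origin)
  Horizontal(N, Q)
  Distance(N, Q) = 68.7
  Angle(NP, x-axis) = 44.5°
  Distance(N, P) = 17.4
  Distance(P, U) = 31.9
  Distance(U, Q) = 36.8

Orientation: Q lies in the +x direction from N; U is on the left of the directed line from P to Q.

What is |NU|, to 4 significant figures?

48.55

Checks: |PU| = 31.90 ✓; |UQ| = 36.80 ✓.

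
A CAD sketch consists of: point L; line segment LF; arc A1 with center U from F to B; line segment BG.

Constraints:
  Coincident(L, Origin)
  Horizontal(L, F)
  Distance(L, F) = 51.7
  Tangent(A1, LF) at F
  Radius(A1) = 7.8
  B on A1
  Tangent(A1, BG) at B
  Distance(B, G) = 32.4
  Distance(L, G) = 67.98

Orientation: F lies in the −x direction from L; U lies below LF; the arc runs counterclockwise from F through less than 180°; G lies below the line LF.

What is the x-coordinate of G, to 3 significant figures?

-54.2

Checks: |UB| = 7.800 ✓; ∠(UB, BG) = 90.00° ✓; |BG| = 32.40 ✓; |LG| = 67.98 ✓.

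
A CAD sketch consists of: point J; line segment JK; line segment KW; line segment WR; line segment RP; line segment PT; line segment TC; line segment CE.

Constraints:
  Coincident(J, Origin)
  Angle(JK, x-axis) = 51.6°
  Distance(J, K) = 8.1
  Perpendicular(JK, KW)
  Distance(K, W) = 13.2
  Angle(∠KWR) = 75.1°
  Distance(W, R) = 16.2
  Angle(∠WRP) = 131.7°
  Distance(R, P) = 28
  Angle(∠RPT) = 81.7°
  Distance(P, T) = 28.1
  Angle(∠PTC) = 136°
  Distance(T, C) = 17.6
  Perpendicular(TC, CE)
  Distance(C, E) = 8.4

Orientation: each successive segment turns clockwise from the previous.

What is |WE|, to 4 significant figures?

25.26

J is at the origin; JK runs at 51.6° with length 8.1, so K = (5.031, 6.348). The perpendicularity gives KW at right angles to JK, so KW runs at -38.40°; with |KW| = 13.2, W = (15.38, -1.851). ∠KWR = 75.1° gives WR at -143.3° from the x-axis; with |WR| = 16.2, R = (2.387, -11.53). ∠WRP = 131.7° gives RP at 168.4° from the x-axis; with |RP| = 28.0, P = (-25.04, -5.903). ∠RPT = 81.7° gives PT at 70.10° from the x-axis; with |PT| = 28.1, T = (-15.48, 20.52). ∠PTC = 136.0° gives TC at 26.10° from the x-axis; with |TC| = 17.6, C = (0.3291, 28.26). The perpendicularity gives CE at right angles to TC, so CE runs at -63.90°; with |CE| = 8.4, E = (4.025, 20.72). Then |WE| = |E − W| = 25.26.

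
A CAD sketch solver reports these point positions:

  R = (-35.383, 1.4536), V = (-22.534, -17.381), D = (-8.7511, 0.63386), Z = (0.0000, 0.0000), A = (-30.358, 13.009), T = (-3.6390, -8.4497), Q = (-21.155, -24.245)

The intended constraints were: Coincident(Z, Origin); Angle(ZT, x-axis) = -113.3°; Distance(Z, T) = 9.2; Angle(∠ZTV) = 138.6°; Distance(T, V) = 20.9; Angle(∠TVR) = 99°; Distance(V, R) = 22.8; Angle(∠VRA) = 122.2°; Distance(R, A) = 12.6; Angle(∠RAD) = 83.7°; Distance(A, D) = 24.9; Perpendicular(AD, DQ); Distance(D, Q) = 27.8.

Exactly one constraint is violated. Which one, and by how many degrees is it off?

Perpendicular(AD, DQ) — off by 3.30°.

Z = (0.00, 0.00) ✓; ZT at -113.3° ✓; |ZT| = 9.200 ✓; ∠ZTV = 138.6° ✓; |TV| = 20.90 ✓; ∠TVR = 99.00° ✓; |VR| = 22.80 ✓; ∠VRA = 122.2° ✓; |RA| = 12.60 ✓; ∠RAD = 83.70° ✓; |AD| = 24.90 ✓; ∠(AD, DQ) = 86.70° ✗; |DQ| = 27.80 ✓.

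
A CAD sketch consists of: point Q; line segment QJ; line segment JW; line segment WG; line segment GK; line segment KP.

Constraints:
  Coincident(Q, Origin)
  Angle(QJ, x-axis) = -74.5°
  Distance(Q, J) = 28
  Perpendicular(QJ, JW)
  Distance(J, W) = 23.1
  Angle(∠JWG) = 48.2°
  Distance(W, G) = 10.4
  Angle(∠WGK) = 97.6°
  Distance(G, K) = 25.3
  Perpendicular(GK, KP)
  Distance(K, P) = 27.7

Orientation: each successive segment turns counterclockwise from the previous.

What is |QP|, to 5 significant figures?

58.388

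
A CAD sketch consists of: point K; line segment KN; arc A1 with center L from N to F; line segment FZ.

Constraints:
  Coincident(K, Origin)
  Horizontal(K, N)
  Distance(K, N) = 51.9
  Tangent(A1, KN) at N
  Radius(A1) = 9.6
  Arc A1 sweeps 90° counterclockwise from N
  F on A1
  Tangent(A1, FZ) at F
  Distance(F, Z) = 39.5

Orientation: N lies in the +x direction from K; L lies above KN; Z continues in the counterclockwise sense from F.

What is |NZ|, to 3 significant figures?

50.0

On A1, N sits at bearing -90° from L; a 90° counterclockwise sweep puts F at bearing 0°, so F = L + 9.6·(cos 0°, sin 0°) = (61.5, 9.60). A1 meets FZ tangentially, so LF is at right angles to FZ, so FZ runs along (−sin 0°, cos 0°); with |FZ| = 39.5, Z = (61.5, 49.1). Then |NZ| = |Z − N| = 50.0.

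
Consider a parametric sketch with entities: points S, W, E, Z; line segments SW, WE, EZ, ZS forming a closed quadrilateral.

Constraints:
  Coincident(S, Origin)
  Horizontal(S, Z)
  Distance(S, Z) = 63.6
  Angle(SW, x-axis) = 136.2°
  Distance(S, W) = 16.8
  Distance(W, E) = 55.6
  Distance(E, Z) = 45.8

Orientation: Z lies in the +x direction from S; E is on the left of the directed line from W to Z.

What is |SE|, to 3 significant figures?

52.7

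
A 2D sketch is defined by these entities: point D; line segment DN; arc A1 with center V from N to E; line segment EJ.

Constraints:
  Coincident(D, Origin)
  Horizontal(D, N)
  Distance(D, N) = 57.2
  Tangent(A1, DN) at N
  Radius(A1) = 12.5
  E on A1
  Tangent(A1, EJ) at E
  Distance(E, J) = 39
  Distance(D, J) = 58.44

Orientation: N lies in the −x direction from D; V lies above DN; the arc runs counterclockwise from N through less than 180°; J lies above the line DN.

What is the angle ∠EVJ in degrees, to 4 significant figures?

72.23°

Checks: |VE| = 12.50 ✓; ∠(VE, EJ) = 90.00° ✓; |EJ| = 39.00 ✓; |DJ| = 58.44 ✓.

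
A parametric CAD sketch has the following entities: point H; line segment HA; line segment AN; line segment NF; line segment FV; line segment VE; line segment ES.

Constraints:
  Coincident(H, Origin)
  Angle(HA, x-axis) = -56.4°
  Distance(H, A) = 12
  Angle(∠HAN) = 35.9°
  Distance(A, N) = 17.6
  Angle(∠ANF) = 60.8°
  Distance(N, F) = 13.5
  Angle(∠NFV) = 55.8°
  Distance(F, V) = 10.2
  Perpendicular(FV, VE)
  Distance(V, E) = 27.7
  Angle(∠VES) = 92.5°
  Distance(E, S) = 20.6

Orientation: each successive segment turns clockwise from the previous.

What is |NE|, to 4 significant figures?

16.74

H is at the origin; HA runs at -56.4° with length 12.0, so A = (6.641, -9.995). ∠HAN = 35.9° gives AN at 159.5° from the x-axis; with |AN| = 17.6, N = (-9.845, -3.831). ∠ANF = 60.8° gives NF at 40.30° from the x-axis; with |NF| = 13.5, F = (0.4513, 4.900). ∠NFV = 55.8° gives FV at -83.90° from the x-axis; with |FV| = 10.2, V = (1.535, -5.242). The perpendicularity gives VE at right angles to FV, so VE runs at -173.9°; with |VE| = 27.7, E = (-26.01, -8.186). Then |NE| = |E − N| = 16.74.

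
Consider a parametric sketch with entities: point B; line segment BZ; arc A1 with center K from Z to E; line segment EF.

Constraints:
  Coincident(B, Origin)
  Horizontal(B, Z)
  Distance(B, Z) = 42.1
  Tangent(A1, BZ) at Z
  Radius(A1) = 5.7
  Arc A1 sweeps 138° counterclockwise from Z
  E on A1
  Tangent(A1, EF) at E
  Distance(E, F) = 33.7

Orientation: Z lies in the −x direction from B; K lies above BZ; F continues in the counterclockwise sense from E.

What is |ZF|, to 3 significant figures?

38.8

B is at the origin; B and Z share the same y with |BZ| = 42.1 and Z on the −x side, so Z = (-42.1, 0.00). Tangency of A1 to BZ means the radius KZ is perpendicular to BZ, so K = Z + (0, 5.7) = (-42.1, 5.70). On A1, Z sits at bearing -90° from K; a 138° counterclockwise sweep puts E at bearing 48°, so E = K + 5.7·(cos 48°, sin 48°) = (-38.3, 9.94). The tangent condition forces KE to be normal to EF, so EF runs along (−sin 48°, cos 48°); with |EF| = 33.7, F = (-63.3, 32.5). Then |ZF| = |F − Z| = 38.8.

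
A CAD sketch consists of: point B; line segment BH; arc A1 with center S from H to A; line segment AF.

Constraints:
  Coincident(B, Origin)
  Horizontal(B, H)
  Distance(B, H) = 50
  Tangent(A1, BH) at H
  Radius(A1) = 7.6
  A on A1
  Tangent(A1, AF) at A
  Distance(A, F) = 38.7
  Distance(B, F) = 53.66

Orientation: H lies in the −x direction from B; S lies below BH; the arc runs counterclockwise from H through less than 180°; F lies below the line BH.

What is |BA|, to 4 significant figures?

57.33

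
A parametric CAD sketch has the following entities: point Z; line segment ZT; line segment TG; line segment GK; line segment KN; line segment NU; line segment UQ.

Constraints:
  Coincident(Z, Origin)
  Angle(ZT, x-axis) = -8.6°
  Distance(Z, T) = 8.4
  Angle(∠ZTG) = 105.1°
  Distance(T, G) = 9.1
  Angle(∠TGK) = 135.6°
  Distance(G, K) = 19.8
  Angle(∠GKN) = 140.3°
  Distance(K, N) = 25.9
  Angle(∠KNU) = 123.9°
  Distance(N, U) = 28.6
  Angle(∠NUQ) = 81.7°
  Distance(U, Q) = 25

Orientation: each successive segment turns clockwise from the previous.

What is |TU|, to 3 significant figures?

58.1

Z is at the origin; ZT runs at -8.6° with length 8.4, so T = (8.31, -1.26). ∠ZTG = 105.1° gives TG at -83.5° from the x-axis; with |TG| = 9.1, G = (9.34, -10.3). ∠TGK = 135.6° gives GK at -128° from the x-axis; with |GK| = 19.8, K = (-2.83, -25.9). ∠GKN = 140.3° gives KN at -168° from the x-axis; with |KN| = 25.9, N = (-28.1, -31.5). ∠KNU = 123.9° gives NU at 136° from the x-axis; with |NU| = 28.6, U = (-48.8, -11.7). Then |TU| = |U − T| = 58.1.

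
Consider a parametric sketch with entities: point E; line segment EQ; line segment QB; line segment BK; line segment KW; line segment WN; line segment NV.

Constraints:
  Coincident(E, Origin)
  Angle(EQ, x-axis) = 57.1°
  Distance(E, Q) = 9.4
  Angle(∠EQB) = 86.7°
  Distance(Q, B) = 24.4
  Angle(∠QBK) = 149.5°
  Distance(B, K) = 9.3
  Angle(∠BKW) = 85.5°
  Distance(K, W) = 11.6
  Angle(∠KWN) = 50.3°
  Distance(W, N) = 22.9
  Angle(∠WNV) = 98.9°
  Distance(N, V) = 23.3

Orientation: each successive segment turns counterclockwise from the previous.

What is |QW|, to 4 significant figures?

29.43

E is at the origin; EQ runs at 57.1° with length 9.4, so Q = (5.106, 7.892). ∠EQB = 86.7° gives QB at 150.4° from the x-axis; with |QB| = 24.4, B = (-16.11, 19.94). ∠QBK = 149.5° gives BK at -179.1° from the x-axis; with |BK| = 9.3, K = (-25.41, 19.80). ∠BKW = 85.5° gives KW at -84.60° from the x-axis; with |KW| = 11.6, W = (-24.32, 8.250). Then |QW| = |W − Q| = 29.43.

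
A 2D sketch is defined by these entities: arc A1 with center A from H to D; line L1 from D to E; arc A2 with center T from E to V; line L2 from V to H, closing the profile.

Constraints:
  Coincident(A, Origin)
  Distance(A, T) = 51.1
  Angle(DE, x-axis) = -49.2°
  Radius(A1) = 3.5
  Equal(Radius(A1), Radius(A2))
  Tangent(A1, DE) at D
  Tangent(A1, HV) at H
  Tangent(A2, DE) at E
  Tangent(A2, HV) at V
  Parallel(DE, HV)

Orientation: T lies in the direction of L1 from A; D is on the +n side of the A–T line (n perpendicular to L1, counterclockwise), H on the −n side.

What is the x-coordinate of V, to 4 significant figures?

30.74

The slot axis is L1's direction at -49.2°, so u = (cos -49.2°, sin -49.2°) = (0.6534, -0.7570) and n = (−sin -49.2°, cos -49.2°) = (0.7570, 0.6534). A is at the origin and T lies 51.1 along u from A, so T = 51.1·u = (33.39, -38.68). Tangency of A1 to both parallel lines with radius 3.5 puts D and H at A ± 3.5·n: D = (2.649, 2.287), H = (-2.649, -2.287). Equal radii place E and V the same way about T: E = T + 3.5·n = (36.04, -36.40), V = T − 3.5·n = (30.74, -40.97). So V.x = 30.74.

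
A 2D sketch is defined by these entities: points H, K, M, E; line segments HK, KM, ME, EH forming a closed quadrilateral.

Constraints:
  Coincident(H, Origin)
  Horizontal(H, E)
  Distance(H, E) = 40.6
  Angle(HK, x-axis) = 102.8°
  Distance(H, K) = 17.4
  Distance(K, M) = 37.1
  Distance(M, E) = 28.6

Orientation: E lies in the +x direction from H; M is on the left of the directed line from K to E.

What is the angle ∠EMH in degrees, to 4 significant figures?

67.36°

Checks: |KM| = 37.10 ✓; |ME| = 28.60 ✓.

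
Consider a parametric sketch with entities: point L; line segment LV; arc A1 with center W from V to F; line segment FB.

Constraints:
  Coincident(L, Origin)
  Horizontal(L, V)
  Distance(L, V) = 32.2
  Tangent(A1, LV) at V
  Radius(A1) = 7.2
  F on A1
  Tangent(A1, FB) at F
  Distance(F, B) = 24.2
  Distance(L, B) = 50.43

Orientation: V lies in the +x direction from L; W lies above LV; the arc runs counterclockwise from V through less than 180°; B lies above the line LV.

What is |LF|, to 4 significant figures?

40.05

L is at the origin; L and V share the same y with |LV| = 32.2 and V on the +x side, so V = (32.20, 0.000). Since A1 is tangent to LV there, WV ⟂ LV, so W = V + (0, 7.2) = (32.20, 7.200). Since WF ⟂ FB (tangency), |WB| = √(7.2² + 24.2²) = 25.25 regardless of where F sits on A1. So B lies on both circle(L, 50.43) and circle(W, 25.25); the above-LV intersection is B = (39.48, 31.38). F is the foot of the tangent from B: F = (39.40, 7.176).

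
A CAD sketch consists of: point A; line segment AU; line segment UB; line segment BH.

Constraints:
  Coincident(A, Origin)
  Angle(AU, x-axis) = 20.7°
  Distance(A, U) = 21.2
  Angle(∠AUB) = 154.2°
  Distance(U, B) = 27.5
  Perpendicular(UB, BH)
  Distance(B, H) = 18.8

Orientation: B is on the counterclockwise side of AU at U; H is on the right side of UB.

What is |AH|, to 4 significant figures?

54.37

A is at the origin; AU runs at 20.7° with length 21.2, so U = 21.2·(cos 20.7°, sin 20.7°) = (19.83, 7.494). ∠AUB = 154.2°, so UB runs at 20.7° + (180° − 154.2°) = 46.50° from the x-axis; with |UB| = 27.5, B = U + 27.5·(cos 46.50°, sin 46.50°) = (38.76, 27.44). UB is perpendicular to BH; with |BH| = 18.8 on the right of UB, H = B + 18.8·(0.7254, -0.6884) = (52.40, 14.50). Then |AH| = |H − A| = 54.37.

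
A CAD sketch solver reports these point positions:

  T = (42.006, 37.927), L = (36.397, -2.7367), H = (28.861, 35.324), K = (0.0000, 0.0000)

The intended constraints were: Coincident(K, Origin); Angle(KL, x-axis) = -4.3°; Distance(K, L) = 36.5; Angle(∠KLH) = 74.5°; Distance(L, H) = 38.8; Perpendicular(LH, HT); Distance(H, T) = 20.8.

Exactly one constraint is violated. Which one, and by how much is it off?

Distance(H, T) = 20.8 — off by 7.40.

K = (0.00, 0.00) ✓; KL at -4.300° ✓; |KL| = 36.50 ✓; ∠KLH = 74.50° ✓; |LH| = 38.80 ✓; ∠(LH, HT) = 90.00° ✓; |HT| = 13.40 ✗.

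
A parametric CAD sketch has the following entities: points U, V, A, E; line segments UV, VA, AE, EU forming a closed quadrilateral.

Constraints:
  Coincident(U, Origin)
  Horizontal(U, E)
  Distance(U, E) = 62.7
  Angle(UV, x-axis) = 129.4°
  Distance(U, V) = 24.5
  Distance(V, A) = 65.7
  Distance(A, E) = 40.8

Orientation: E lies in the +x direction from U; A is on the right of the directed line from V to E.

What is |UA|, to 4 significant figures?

41.47

Checks: UV at 129.4° ✓; |VA| = 65.70 ✓; |AE| = 40.80 ✓.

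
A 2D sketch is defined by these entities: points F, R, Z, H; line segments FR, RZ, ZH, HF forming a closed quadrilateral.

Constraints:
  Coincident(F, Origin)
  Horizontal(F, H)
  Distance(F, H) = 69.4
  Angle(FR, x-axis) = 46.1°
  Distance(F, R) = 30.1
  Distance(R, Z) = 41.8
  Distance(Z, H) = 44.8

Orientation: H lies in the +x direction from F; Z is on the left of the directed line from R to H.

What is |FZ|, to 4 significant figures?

71.27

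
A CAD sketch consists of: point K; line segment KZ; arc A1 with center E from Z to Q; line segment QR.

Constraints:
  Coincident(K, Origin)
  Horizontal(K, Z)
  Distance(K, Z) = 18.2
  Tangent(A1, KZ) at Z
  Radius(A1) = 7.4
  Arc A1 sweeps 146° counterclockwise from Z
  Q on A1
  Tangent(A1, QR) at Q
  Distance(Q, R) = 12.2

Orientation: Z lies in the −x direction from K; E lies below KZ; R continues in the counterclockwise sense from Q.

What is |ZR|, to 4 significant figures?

21.22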